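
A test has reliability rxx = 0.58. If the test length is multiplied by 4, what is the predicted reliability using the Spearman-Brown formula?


r_new = (n * rxx) / (1 + (n-1) * rxx)
r_new = (4 * 0.58) / (1 + 3 * 0.58)
r_new = 2.32 / 2.74
r_new = 0.8467

0.8467


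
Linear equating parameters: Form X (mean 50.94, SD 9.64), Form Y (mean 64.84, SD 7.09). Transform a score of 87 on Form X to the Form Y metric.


slope = SD_Y / SD_X = 7.09 / 9.64 ~ 0.7355
intercept = mean_Y - slope * mean_X = 64.84 - (7.09 / 9.64) * 50.94 ~ 27.3748
Y = slope * X + intercept. To avoid rounding drift from the rounded slope/intercept, evaluate the equivalent form Y = mean_Y + SD_Y * (X - mean_X) / SD_X at full precision:
Y = 64.84 + 7.09 * (87 - 50.94) / 9.64
Y = 64.84 + 7.09 * 36.06 / 9.64
Y = 64.84 + 255.6654 / 9.64
Y = 64.84 + 26.5213
Y = 91.3613

91.3613


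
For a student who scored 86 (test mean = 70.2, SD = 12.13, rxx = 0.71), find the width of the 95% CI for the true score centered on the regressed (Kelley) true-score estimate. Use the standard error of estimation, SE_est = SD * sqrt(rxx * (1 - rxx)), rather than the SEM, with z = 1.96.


True score estimate = 0.71*86 + 0.29*70.2 = 81.418
SE_est = SD * sqrt(rxx * (1 - rxx)) = 12.13 * sqrt(0.71 * 0.29) = 12.13 * sqrt(0.2059) = 5.504134
CI = T_est +/- z * SE_est, so width = 2 * z * SE_est = 2 * 1.96 * 5.504134
Width = 21.5762

21.5762


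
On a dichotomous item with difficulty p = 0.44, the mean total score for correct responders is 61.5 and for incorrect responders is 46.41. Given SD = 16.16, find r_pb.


q = 1 - p = 0.56
rpb = ((M1 - M0) / SD) * sqrt(p * q)
rpb = ((61.5 - 46.41) / 16.16) * sqrt(0.44 * 0.56)
rpb = 0.4635

0.4635


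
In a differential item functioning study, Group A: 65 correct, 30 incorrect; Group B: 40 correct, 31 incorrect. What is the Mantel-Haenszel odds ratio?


Odds_A = 65/30 = 2.1667
Odds_B = 40/31 = 1.2903
OR = Odds_A / Odds_B = 2.1667 / 1.2903
Exactly, OR = (65 * 31) / (30 * 40) = 2015 / 1200
OR = 1.6792

1.6792


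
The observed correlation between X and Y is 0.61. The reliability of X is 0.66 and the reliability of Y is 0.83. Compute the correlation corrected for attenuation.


r_corrected = rxy / sqrt(rxx * ryy)
= 0.61 / sqrt(0.66 * 0.83)
= 0.61 / sqrt(0.5478)
= 0.61 / 0.740135
r_corrected = 0.8242

0.8242


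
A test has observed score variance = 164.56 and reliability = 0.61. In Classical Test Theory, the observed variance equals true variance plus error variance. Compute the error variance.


var_true = rxx * var_obs = 0.61 * 164.56 = 100.3816
var_error = var_obs - var_true
var_error = 164.56 - 100.3816
var_error = 64.1784

64.1784


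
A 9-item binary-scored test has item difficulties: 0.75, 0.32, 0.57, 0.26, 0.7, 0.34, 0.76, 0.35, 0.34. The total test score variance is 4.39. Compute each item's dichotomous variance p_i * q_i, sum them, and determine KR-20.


For each item, compute p_i * q_i:
  Item 1: 0.75 * 0.25 = 0.1875
  Item 2: 0.32 * 0.68 = 0.2176
  Item 3: 0.57 * 0.43 = 0.2451
  Item 4: 0.26 * 0.74 = 0.1924
  Item 5: 0.7 * 0.3 = 0.21
  Item 6: 0.34 * 0.66 = 0.2244
  Item 7: 0.76 * 0.24 = 0.1824
  Item 8: 0.35 * 0.65 = 0.2275
  Item 9: 0.34 * 0.66 = 0.2244
Sum(p_i * q_i) = 0.1875 + 0.2176 + 0.2451 + 0.1924 + 0.21 + 0.2244 + 0.1824 + 0.2275 + 0.2244 = 1.9113
KR-20 = (k/(k-1)) * (1 - Sum(p_i*q_i) / Var_total)
= (9/8) * (1 - 1.9113/4.39)
= 1.125 * 0.5646
KR-20 = 0.6352

0.6352


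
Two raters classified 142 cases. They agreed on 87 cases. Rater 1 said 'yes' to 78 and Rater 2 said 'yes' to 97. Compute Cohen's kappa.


P_o = 87/142 = 0.612676
P_e = (78*97 + 64*45) / 20164 = 0.518052
kappa = (P_o - P_e) / (1 - P_e)
kappa = (0.612676 - 0.518052) / (1 - 0.518052)
kappa = 0.1963

0.1963


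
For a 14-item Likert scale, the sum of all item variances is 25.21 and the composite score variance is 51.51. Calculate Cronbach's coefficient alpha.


alpha = (k/(k-1)) * (1 - sum(si^2)/s_total^2)
= (14/13) * (1 - 25.21/51.51)
alpha = 0.5499

0.5499


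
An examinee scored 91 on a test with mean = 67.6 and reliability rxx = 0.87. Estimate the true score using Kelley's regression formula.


T_est = rxx * X + (1 - rxx) * mean
T_est = 0.87 * 91 + 0.13 * 67.6
T_est = 79.17 + 8.788
T_est = 87.958

87.958


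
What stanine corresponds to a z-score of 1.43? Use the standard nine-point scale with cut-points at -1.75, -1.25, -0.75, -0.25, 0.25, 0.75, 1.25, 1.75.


Stanine boundaries: [-1.75, -1.25, -0.75, -0.25, 0.25, 0.75, 1.25, 1.75]
z = 1.43
Check each boundary:
  z >= -1.75 -> could be stanine 2
  z >= -1.25 -> could be stanine 3
  z >= -0.75 -> could be stanine 4
  z >= -0.25 -> could be stanine 5
  z >= 0.25 -> could be stanine 6
  z >= 0.75 -> could be stanine 7
  z >= 1.25 -> could be stanine 8
  z < 1.75
Highest qualifying boundary gives stanine = 8

8


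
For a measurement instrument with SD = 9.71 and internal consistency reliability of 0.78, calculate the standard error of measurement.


SEM = SD * sqrt(1 - rxx)
SEM = 9.71 * sqrt(1 - 0.78)
SEM = 9.71 * sqrt(0.22) = 9.71 * 0.469042
SEM = 4.5544

4.5544


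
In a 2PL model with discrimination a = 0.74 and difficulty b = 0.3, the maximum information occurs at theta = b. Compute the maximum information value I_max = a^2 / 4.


For 2PL, max info at theta = b = 0.3
I_max = a^2 / 4 = 0.74^2 / 4
= 0.5476 / 4
I_max = 0.1369

0.1369


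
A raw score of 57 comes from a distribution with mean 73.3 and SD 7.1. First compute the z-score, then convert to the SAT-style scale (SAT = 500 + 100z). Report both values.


z = (X - mean) / SD = (57 - 73.3) / 7.1
z = -16.3 / 7.1
z = -2.2958
SAT-scale = SAT = 500 + 100z
Carry z at full precision (z = -16.3 / 7.1) into the conversion:
SAT-scale = 500 + 100 * (-16.3 / 7.1) = 500 + -1630 / 7.1
SAT-scale = 500 + -229.5775
SAT-scale = 270.4225

270.4225


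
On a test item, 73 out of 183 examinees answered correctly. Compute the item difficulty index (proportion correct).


Item difficulty p = number correct / total examinees
p = 73 / 183
p = 0.3989

0.3989


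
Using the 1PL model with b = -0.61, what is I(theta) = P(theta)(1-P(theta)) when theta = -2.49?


P = 1/(1+exp(-(-2.49--0.61))) = 0.1324
I = P*(1-P) = 0.1324 * 0.8676
I = 0.1149

0.1149


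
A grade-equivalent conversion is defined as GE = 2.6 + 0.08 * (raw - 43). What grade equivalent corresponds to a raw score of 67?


raw - median = 67 - 43 = 24
slope * diff = 0.08 * 24 = 1.92
GE = 2.6 + 1.92
GE = 4.52

4.52


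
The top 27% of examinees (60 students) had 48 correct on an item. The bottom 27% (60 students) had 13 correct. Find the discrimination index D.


p_upper = 48/60 = 0.8
p_lower = 13/60 = 0.2167
D = 0.8 - 0.2167 = 0.5833

0.5833


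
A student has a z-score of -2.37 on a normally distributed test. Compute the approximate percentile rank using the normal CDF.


CDF(z) = 0.5 * (1 + erf(z/sqrt(2)))
erf(-1.6758) = -0.9822
CDF = 0.0089
Percentile rank = 0.0089 * 100 = 0.89

0.89


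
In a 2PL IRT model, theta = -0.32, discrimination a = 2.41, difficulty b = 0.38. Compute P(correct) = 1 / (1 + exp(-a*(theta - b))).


a*(theta - b) = 2.41 * (-0.32 - 0.38) = -1.687
exp(--1.687) = 5.4032
P = 1 / (1 + 5.4032)
P = 0.1562

0.1562


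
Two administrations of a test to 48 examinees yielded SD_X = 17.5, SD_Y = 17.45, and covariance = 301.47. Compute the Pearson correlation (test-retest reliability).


r = cov(X,Y) / (SD_X * SD_Y)
r = 301.47 / (17.5 * 17.45)
r = 301.47 / 305.375
r = 0.9872

0.9872


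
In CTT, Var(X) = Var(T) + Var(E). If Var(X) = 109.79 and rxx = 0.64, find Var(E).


var_true = rxx * var_obs = 0.64 * 109.79 = 70.2656
var_error = var_obs - var_true
var_error = 109.79 - 70.2656
var_error = 39.5244

39.5244


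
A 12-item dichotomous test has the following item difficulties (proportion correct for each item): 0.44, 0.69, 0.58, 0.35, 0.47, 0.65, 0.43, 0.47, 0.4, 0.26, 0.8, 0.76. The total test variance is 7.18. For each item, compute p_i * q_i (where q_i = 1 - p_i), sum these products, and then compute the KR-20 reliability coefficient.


For each item, compute p_i * q_i:
  Item 1: 0.44 * 0.56 = 0.2464
  Item 2: 0.69 * 0.31 = 0.2139
  Item 3: 0.58 * 0.42 = 0.2436
  Item 4: 0.35 * 0.65 = 0.2275
  Item 5: 0.47 * 0.53 = 0.2491
  Item 6: 0.65 * 0.35 = 0.2275
  Item 7: 0.43 * 0.57 = 0.2451
  Item 8: 0.47 * 0.53 = 0.2491
  Item 9: 0.4 * 0.6 = 0.24
  Item 10: 0.26 * 0.74 = 0.1924
  Item 11: 0.8 * 0.2 = 0.16
  Item 12: 0.76 * 0.24 = 0.1824
Sum(p_i * q_i) = 0.2464 + 0.2139 + 0.2436 + 0.2275 + 0.2491 + 0.2275 + 0.2451 + 0.2491 + 0.24 + 0.1924 + 0.16 + 0.1824 = 2.677
KR-20 = (k/(k-1)) * (1 - Sum(p_i*q_i) / Var_total)
= (12/11) * (1 - 2.677/7.18)
= 1.0909 * 0.6272
KR-20 = 0.6842

0.6842


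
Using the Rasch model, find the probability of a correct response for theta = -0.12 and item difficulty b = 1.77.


theta - b = -0.12 - 1.77 = -1.89
exp(-(theta - b)) = exp(1.89) = 6.6194
P = 1 / (1 + 6.6194)
P = 0.1312

0.1312


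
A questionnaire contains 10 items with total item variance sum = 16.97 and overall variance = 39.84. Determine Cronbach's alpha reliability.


alpha = (k/(k-1)) * (1 - sum(si^2)/s_total^2)
= (10/9) * (1 - 16.97/39.84)
alpha = 0.6378

0.6378


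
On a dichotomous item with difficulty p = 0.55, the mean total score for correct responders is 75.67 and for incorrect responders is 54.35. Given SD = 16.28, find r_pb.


q = 1 - p = 0.45
rpb = ((M1 - M0) / SD) * sqrt(p * q)
rpb = ((75.67 - 54.35) / 16.28) * sqrt(0.55 * 0.45)
rpb = 0.6515

0.6515


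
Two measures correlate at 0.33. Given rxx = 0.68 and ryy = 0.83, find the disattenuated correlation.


r_corrected = rxy / sqrt(rxx * ryy)
= 0.33 / sqrt(0.68 * 0.83)
= 0.33 / sqrt(0.5644)
= 0.33 / 0.751266
r_corrected = 0.4393

0.4393


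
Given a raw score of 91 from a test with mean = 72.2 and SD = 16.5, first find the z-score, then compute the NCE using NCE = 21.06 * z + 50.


z = (X - mean) / SD = (91 - 72.2) / 16.5
z = 18.8 / 16.5
z = 1.1394
NCE = NCE = 21.06z + 50
Carry z at full precision (z = 18.8 / 16.5) into the conversion:
NCE = 21.06 * (18.8 / 16.5) + 50 = 395.928 / 16.5 + 50
NCE = 23.9956 + 50
NCE = 73.9956

73.9956


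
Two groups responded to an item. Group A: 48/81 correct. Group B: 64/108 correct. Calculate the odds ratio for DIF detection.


Odds_A = 48/33 = 1.4545
Odds_B = 64/44 = 1.4545
OR = Odds_A / Odds_B = 1.4545 / 1.4545
Exactly, OR = (48 * 44) / (33 * 64) = 2112 / 2112
OR = 1.0

1.0


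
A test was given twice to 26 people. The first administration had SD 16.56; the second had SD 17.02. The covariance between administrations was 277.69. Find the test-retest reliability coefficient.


r = cov(X,Y) / (SD_X * SD_Y)
r = 277.69 / (16.56 * 17.02)
r = 277.69 / 281.8512
r = 0.9852

0.9852


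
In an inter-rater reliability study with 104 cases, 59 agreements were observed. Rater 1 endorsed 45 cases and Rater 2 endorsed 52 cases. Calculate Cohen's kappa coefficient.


P_o = 59/104 = 0.567308
P_e = (45*52 + 59*52) / 10816 = 0.5
kappa = (P_o - P_e) / (1 - P_e)
kappa = (0.567308 - 0.5) / (1 - 0.5)
kappa = 0.1346

0.1346


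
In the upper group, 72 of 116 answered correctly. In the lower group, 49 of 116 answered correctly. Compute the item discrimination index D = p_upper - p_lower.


p_upper = 72/116 = 0.6207
p_lower = 49/116 = 0.4224
D = 0.6207 - 0.4224 = 0.1983

0.1983


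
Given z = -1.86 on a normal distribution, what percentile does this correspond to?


CDF(z) = 0.5 * (1 + erf(z/sqrt(2)))
erf(-1.3152) = -0.9371
CDF = 0.0314
Percentile rank = 0.0314 * 100 = 3.14

3.14


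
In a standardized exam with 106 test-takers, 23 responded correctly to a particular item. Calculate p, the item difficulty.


Item difficulty p = number correct / total examinees
p = 23 / 106
p = 0.217

0.217


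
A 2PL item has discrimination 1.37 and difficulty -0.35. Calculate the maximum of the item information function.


For 2PL, max info at theta = b = -0.35
I_max = a^2 / 4 = 1.37^2 / 4
= 1.8769 / 4
I_max = 0.4692

0.4692


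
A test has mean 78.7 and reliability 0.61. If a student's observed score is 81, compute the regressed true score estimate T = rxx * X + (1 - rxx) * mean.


T_est = rxx * X + (1 - rxx) * mean
T_est = 0.61 * 81 + 0.39 * 78.7
T_est = 49.41 + 30.693
T_est = 80.103

80.103


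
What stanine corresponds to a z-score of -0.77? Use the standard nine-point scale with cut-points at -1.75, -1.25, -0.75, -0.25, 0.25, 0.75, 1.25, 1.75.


Stanine boundaries: [-1.75, -1.25, -0.75, -0.25, 0.25, 0.75, 1.25, 1.75]
z = -0.77
Check each boundary:
  z >= -1.75 -> could be stanine 2
  z >= -1.25 -> could be stanine 3
  z < -0.75
  z < -0.25
  z < 0.25
  z < 0.75
  z < 1.25
  z < 1.75
Highest qualifying boundary gives stanine = 3

3


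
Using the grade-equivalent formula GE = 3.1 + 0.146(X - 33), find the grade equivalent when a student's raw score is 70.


raw - median = 70 - 33 = 37
slope * diff = 0.146 * 37 = 5.402
GE = 3.1 + 5.402
GE = 8.502

8.502


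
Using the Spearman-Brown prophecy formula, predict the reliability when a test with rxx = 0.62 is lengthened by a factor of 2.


r_new = (n * rxx) / (1 + (n-1) * rxx)
r_new = (2 * 0.62) / (1 + 1 * 0.62)
r_new = 1.24 / 1.62
r_new = 0.7654

0.7654


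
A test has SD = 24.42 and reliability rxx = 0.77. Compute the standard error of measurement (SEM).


SEM = SD * sqrt(1 - rxx)
SEM = 24.42 * sqrt(1 - 0.77)
SEM = 24.42 * sqrt(0.23) = 24.42 * 0.479583
SEM = 11.7114

11.7114


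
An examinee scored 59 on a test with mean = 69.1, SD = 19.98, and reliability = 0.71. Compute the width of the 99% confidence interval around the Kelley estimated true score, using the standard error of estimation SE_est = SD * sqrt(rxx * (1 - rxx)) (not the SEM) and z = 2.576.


True score estimate = 0.71*59 + 0.29*69.1 = 61.929
SE_est = SD * sqrt(rxx * (1 - rxx)) = 19.98 * sqrt(0.71 * 0.29) = 19.98 * sqrt(0.2059) = 9.066166
CI = T_est +/- z * SE_est, so width = 2 * z * SE_est = 2 * 2.576 * 9.066166
Width = 46.7089

46.7089


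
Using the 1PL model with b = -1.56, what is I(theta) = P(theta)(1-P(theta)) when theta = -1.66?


P = 1/(1+exp(-(-1.66--1.56))) = 0.475
I = P*(1-P) = 0.475 * 0.525
I = 0.2494

0.2494


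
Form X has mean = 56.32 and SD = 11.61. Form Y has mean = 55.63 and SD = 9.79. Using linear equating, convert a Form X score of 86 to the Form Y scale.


slope = SD_Y / SD_X = 9.79 / 11.61 ~ 0.8432
intercept = mean_Y - slope * mean_X = 55.63 - (9.79 / 11.61) * 56.32 ~ 8.1388
Y = slope * X + intercept. To avoid rounding drift from the rounded slope/intercept, evaluate the equivalent form Y = mean_Y + SD_Y * (X - mean_X) / SD_X at full precision:
Y = 55.63 + 9.79 * (86 - 56.32) / 11.61
Y = 55.63 + 9.79 * 29.68 / 11.61
Y = 55.63 + 290.5672 / 11.61
Y = 55.63 + 25.0273
Y = 80.6573

80.6573


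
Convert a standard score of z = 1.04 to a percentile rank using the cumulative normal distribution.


CDF(z) = 0.5 * (1 + erf(z/sqrt(2)))
erf(0.7354) = 0.7017
CDF = 0.8508
Percentile rank = 0.8508 * 100 = 85.08

85.08


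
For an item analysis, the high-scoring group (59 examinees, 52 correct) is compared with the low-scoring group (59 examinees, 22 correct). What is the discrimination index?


p_upper = 52/59 = 0.8814
p_lower = 22/59 = 0.3729
D = 0.8814 - 0.3729 = 0.5085

0.5085


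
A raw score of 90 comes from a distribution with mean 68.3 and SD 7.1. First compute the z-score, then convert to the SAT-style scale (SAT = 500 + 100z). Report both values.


z = (X - mean) / SD = (90 - 68.3) / 7.1
z = 21.7 / 7.1
z = 3.0563
SAT-scale = SAT = 500 + 100z
Carry z at full precision (z = 21.7 / 7.1) into the conversion:
SAT-scale = 500 + 100 * (21.7 / 7.1) = 500 + 2170 / 7.1
SAT-scale = 500 + 305.6338
SAT-scale = 805.6338

805.6338


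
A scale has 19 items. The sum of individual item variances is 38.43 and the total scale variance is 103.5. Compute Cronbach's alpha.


alpha = (k/(k-1)) * (1 - sum(si^2)/s_total^2)
= (19/18) * (1 - 38.43/103.5)
alpha = 0.6636

0.6636


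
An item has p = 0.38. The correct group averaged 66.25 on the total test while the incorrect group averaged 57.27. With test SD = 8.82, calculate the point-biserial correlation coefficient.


q = 1 - p = 0.62
rpb = ((M1 - M0) / SD) * sqrt(p * q)
rpb = ((66.25 - 57.27) / 8.82) * sqrt(0.38 * 0.62)
rpb = 0.4942

0.4942


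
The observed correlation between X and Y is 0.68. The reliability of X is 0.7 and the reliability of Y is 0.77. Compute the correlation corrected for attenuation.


r_corrected = rxy / sqrt(rxx * ryy)
= 0.68 / sqrt(0.7 * 0.77)
= 0.68 / sqrt(0.539)
= 0.68 / 0.734166
r_corrected = 0.9262

0.9262


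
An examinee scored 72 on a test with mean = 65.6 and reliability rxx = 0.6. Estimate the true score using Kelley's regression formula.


T_est = rxx * X + (1 - rxx) * mean
T_est = 0.6 * 72 + 0.4 * 65.6
T_est = 43.2 + 26.24
T_est = 69.44

69.44


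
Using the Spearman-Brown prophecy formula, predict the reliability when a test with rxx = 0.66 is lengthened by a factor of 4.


r_new = (n * rxx) / (1 + (n-1) * rxx)
r_new = (4 * 0.66) / (1 + 3 * 0.66)
r_new = 2.64 / 2.98
r_new = 0.8859

0.8859


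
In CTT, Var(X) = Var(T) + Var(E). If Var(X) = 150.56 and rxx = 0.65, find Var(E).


var_true = rxx * var_obs = 0.65 * 150.56 = 97.864
var_error = var_obs - var_true
var_error = 150.56 - 97.864
var_error = 52.696

52.696


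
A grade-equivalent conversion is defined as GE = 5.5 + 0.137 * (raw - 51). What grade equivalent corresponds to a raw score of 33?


raw - median = 33 - 51 = -18
slope * diff = 0.137 * -18 = -2.466
GE = 5.5 + -2.466
GE = 3.034

3.034


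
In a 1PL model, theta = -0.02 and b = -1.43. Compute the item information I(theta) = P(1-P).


P = 1/(1+exp(-(-0.02--1.43))) = 0.8038
I = P*(1-P) = 0.8038 * 0.1962
I = 0.1577

0.1577


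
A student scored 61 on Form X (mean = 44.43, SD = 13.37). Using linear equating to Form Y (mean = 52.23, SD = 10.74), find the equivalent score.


slope = SD_Y / SD_X = 10.74 / 13.37 ~ 0.8033
intercept = mean_Y - slope * mean_X = 52.23 - (10.74 / 13.37) * 44.43 ~ 16.5398
Y = slope * X + intercept. To avoid rounding drift from the rounded slope/intercept, evaluate the equivalent form Y = mean_Y + SD_Y * (X - mean_X) / SD_X at full precision:
Y = 52.23 + 10.74 * (61 - 44.43) / 13.37
Y = 52.23 + 10.74 * 16.57 / 13.37
Y = 52.23 + 177.9618 / 13.37
Y = 52.23 + 13.3105
Y = 65.5405

65.5405


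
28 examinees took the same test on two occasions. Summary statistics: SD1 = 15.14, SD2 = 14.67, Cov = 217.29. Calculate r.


r = cov(X,Y) / (SD_X * SD_Y)
r = 217.29 / (15.14 * 14.67)
r = 217.29 / 222.1038
r = 0.9783

0.9783


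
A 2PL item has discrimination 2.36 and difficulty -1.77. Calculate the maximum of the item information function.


For 2PL, max info at theta = b = -1.77
I_max = a^2 / 4 = 2.36^2 / 4
= 5.5696 / 4
I_max = 1.3924

1.3924


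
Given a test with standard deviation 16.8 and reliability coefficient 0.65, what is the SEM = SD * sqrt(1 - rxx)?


SEM = SD * sqrt(1 - rxx)
SEM = 16.8 * sqrt(1 - 0.65)
SEM = 16.8 * sqrt(0.35) = 16.8 * 0.591608
SEM = 9.939

9.939


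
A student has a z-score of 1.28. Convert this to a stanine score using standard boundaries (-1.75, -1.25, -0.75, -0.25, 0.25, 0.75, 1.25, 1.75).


Stanine boundaries: [-1.75, -1.25, -0.75, -0.25, 0.25, 0.75, 1.25, 1.75]
z = 1.28
Check each boundary:
  z >= -1.75 -> could be stanine 2
  z >= -1.25 -> could be stanine 3
  z >= -0.75 -> could be stanine 4
  z >= -0.25 -> could be stanine 5
  z >= 0.25 -> could be stanine 6
  z >= 0.75 -> could be stanine 7
  z >= 1.25 -> could be stanine 8
  z < 1.75
Highest qualifying boundary gives stanine = 8

8


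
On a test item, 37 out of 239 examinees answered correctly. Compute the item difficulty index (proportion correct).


Item difficulty p = number correct / total examinees
p = 37 / 239
p = 0.1548

0.1548


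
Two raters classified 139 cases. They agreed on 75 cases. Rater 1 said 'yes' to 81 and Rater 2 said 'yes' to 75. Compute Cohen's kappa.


P_o = 75/139 = 0.539568
P_e = (81*75 + 58*64) / 19321 = 0.506547
kappa = (P_o - P_e) / (1 - P_e)
kappa = (0.539568 - 0.506547) / (1 - 0.506547)
kappa = 0.0669

0.0669


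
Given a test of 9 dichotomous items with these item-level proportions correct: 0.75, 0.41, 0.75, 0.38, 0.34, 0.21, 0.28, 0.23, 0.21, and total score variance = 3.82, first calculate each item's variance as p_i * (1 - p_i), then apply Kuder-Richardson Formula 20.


For each item, compute p_i * q_i:
  Item 1: 0.75 * 0.25 = 0.1875
  Item 2: 0.41 * 0.59 = 0.2419
  Item 3: 0.75 * 0.25 = 0.1875
  Item 4: 0.38 * 0.62 = 0.2356
  Item 5: 0.34 * 0.66 = 0.2244
  Item 6: 0.21 * 0.79 = 0.1659
  Item 7: 0.28 * 0.72 = 0.2016
  Item 8: 0.23 * 0.77 = 0.1771
  Item 9: 0.21 * 0.79 = 0.1659
Sum(p_i * q_i) = 0.1875 + 0.2419 + 0.1875 + 0.2356 + 0.2244 + 0.1659 + 0.2016 + 0.1771 + 0.1659 = 1.7874
KR-20 = (k/(k-1)) * (1 - Sum(p_i*q_i) / Var_total)
= (9/8) * (1 - 1.7874/3.82)
= 1.125 * 0.5321
KR-20 = 0.5986

0.5986


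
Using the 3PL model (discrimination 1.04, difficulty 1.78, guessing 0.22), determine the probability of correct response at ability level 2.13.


logit = 1.04*(2.13 - 1.78) = 0.364
P* = 1/(1 + exp(-0.364)) = 0.59
P = 0.22 + (1 - 0.22) * 0.59
P = 0.6802

0.6802


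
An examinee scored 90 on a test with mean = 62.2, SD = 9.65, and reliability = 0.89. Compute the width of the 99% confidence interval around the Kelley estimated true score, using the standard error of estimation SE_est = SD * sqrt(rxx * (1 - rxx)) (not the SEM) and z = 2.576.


True score estimate = 0.89*90 + 0.11*62.2 = 86.942
SE_est = SD * sqrt(rxx * (1 - rxx)) = 9.65 * sqrt(0.89 * 0.11) = 9.65 * sqrt(0.0979) = 3.019386
CI = T_est +/- z * SE_est, so width = 2 * z * SE_est = 2 * 2.576 * 3.019386
Width = 15.5559

15.5559


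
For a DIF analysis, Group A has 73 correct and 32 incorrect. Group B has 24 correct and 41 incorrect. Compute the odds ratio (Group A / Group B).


Odds_A = 73/32 = 2.2812
Odds_B = 24/41 = 0.5854
OR = Odds_A / Odds_B = 2.2812 / 0.5854
Exactly, OR = (73 * 41) / (32 * 24) = 2993 / 768
OR = 3.8971

3.8971


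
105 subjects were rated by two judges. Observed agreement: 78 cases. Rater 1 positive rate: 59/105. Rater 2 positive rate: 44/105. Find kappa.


P_o = 78/105 = 0.742857
P_e = (59*44 + 46*61) / 11025 = 0.489977
kappa = (P_o - P_e) / (1 - P_e)
kappa = (0.742857 - 0.489977) / (1 - 0.489977)
kappa = 0.4958

0.4958


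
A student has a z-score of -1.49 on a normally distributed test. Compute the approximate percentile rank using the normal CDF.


CDF(z) = 0.5 * (1 + erf(z/sqrt(2)))
erf(-1.0536) = -0.8638
CDF = 0.0681
Percentile rank = 0.0681 * 100 = 6.81

6.81


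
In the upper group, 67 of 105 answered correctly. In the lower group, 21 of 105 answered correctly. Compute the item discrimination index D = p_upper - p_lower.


p_upper = 67/105 = 0.6381
p_lower = 21/105 = 0.2
D = 0.6381 - 0.2 = 0.4381

0.4381


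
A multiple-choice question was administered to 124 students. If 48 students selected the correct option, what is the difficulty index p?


Item difficulty p = number correct / total examinees
p = 48 / 124
p = 0.3871

0.3871


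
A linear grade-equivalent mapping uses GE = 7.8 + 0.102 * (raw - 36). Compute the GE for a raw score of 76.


raw - median = 76 - 36 = 40
slope * diff = 0.102 * 40 = 4.08
GE = 7.8 + 4.08
GE = 11.88

11.88


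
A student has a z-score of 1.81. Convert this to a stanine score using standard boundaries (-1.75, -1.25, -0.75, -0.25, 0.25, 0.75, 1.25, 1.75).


Stanine boundaries: [-1.75, -1.25, -0.75, -0.25, 0.25, 0.75, 1.25, 1.75]
z = 1.81
Check each boundary:
  z >= -1.75 -> could be stanine 2
  z >= -1.25 -> could be stanine 3
  z >= -0.75 -> could be stanine 4
  z >= -0.25 -> could be stanine 5
  z >= 0.25 -> could be stanine 6
  z >= 0.75 -> could be stanine 7
  z >= 1.25 -> could be stanine 8
  z >= 1.75 -> could be stanine 9
Highest qualifying boundary gives stanine = 9

9


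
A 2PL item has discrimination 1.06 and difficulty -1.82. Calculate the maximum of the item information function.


For 2PL, max info at theta = b = -1.82
I_max = a^2 / 4 = 1.06^2 / 4
= 1.1236 / 4
I_max = 0.2809

0.2809


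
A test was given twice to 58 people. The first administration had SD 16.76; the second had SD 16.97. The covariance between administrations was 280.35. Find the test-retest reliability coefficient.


r = cov(X,Y) / (SD_X * SD_Y)
r = 280.35 / (16.76 * 16.97)
r = 280.35 / 284.4172
r = 0.9857

0.9857


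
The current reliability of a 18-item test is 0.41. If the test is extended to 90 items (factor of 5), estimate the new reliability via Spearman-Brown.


r_new = (n * rxx) / (1 + (n-1) * rxx)
r_new = (5 * 0.41) / (1 + 4 * 0.41)
r_new = 2.05 / 2.64
r_new = 0.7765

0.7765


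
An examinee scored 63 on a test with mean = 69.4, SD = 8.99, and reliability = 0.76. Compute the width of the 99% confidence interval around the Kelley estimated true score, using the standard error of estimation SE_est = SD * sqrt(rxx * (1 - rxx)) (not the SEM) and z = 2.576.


True score estimate = 0.76*63 + 0.24*69.4 = 64.536
SE_est = SD * sqrt(rxx * (1 - rxx)) = 8.99 * sqrt(0.76 * 0.24) = 8.99 * sqrt(0.1824) = 3.839477
CI = T_est +/- z * SE_est, so width = 2 * z * SE_est = 2 * 2.576 * 3.839477
Width = 19.781

19.781


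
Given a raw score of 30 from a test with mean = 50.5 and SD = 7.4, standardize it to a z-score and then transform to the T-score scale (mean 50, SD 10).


z = (X - mean) / SD = (30 - 50.5) / 7.4
z = -20.5 / 7.4
z = -2.7703
T-score = T = 50 + 10z
Carry z at full precision (z = -20.5 / 7.4) into the conversion:
T-score = 50 + 10 * (-20.5 / 7.4) = 50 + -205 / 7.4
T-score = 50 + -27.7027
T-score = 22.2973

22.2973


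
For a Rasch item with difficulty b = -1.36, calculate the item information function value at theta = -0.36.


P = 1/(1+exp(-(-0.36--1.36))) = 0.7311
I = P*(1-P) = 0.7311 * 0.2689
I = 0.1966

0.1966


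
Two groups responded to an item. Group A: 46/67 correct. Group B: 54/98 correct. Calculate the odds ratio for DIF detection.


Odds_A = 46/21 = 2.1905
Odds_B = 54/44 = 1.2273
OR = Odds_A / Odds_B = 2.1905 / 1.2273
Exactly, OR = (46 * 44) / (21 * 54) = 2024 / 1134
OR = 1.7848

1.7848


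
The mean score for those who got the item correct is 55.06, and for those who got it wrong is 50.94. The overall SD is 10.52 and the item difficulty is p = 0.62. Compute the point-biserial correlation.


q = 1 - p = 0.38
rpb = ((M1 - M0) / SD) * sqrt(p * q)
rpb = ((55.06 - 50.94) / 10.52) * sqrt(0.62 * 0.38)
rpb = 0.1901

0.1901


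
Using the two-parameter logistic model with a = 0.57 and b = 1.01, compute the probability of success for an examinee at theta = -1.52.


a*(theta - b) = 0.57 * (-1.52 - 1.01) = -1.4421
exp(--1.4421) = 4.2296
P = 1 / (1 + 4.2296)
P = 0.1912

0.1912


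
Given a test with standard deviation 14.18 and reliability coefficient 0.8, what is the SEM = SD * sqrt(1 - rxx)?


SEM = SD * sqrt(1 - rxx)
SEM = 14.18 * sqrt(1 - 0.8)
SEM = 14.18 * sqrt(0.2) = 14.18 * 0.447214
SEM = 6.3415

6.3415


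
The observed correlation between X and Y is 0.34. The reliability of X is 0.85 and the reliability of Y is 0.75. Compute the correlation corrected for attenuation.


r_corrected = rxy / sqrt(rxx * ryy)
= 0.34 / sqrt(0.85 * 0.75)
= 0.34 / sqrt(0.6375)
= 0.34 / 0.798436
r_corrected = 0.4258

0.4258


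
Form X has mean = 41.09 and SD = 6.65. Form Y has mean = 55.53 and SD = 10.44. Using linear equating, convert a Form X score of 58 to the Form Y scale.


slope = SD_Y / SD_X = 10.44 / 6.65 ~ 1.5699
intercept = mean_Y - slope * mean_X = 55.53 - (10.44 / 6.65) * 41.09 ~ -8.9782
Y = slope * X + intercept. To avoid rounding drift from the rounded slope/intercept, evaluate the equivalent form Y = mean_Y + SD_Y * (X - mean_X) / SD_X at full precision:
Y = 55.53 + 10.44 * (58 - 41.09) / 6.65
Y = 55.53 + 10.44 * 16.91 / 6.65
Y = 55.53 + 176.5404 / 6.65
Y = 55.53 + 26.5474
Y = 82.0774

82.0774


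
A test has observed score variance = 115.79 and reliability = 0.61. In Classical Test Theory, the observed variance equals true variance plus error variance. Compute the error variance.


var_true = rxx * var_obs = 0.61 * 115.79 = 70.6319
var_error = var_obs - var_true
var_error = 115.79 - 70.6319
var_error = 45.1581

45.1581


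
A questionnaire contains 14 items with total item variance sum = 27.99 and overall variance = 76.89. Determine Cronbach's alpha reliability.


alpha = (k/(k-1)) * (1 - sum(si^2)/s_total^2)
= (14/13) * (1 - 27.99/76.89)
alpha = 0.6849

0.6849


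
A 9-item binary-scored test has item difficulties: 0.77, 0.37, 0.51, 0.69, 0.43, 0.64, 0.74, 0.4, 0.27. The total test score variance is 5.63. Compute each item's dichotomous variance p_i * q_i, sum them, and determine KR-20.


For each item, compute p_i * q_i:
  Item 1: 0.77 * 0.23 = 0.1771
  Item 2: 0.37 * 0.63 = 0.2331
  Item 3: 0.51 * 0.49 = 0.2499
  Item 4: 0.69 * 0.31 = 0.2139
  Item 5: 0.43 * 0.57 = 0.2451
  Item 6: 0.64 * 0.36 = 0.2304
  Item 7: 0.74 * 0.26 = 0.1924
  Item 8: 0.4 * 0.6 = 0.24
  Item 9: 0.27 * 0.73 = 0.1971
Sum(p_i * q_i) = 0.1771 + 0.2331 + 0.2499 + 0.2139 + 0.2451 + 0.2304 + 0.1924 + 0.24 + 0.1971 = 1.979
KR-20 = (k/(k-1)) * (1 - Sum(p_i*q_i) / Var_total)
= (9/8) * (1 - 1.979/5.63)
= 1.125 * 0.6485
KR-20 = 0.7296

0.7296


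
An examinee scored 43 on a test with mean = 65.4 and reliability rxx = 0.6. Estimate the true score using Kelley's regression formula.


T_est = rxx * X + (1 - rxx) * mean
T_est = 0.6 * 43 + 0.4 * 65.4
T_est = 25.8 + 26.16
T_est = 51.96

51.96


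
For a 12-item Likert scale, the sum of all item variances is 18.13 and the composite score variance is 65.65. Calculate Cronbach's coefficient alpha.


alpha = (k/(k-1)) * (1 - sum(si^2)/s_total^2)
= (12/11) * (1 - 18.13/65.65)
alpha = 0.7896

0.7896


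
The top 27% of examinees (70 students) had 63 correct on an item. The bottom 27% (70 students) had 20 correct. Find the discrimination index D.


p_upper = 63/70 = 0.9
p_lower = 20/70 = 0.2857
D = 0.9 - 0.2857 = 0.6143

0.6143


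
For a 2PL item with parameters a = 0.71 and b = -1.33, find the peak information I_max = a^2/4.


For 2PL, max info at theta = b = -1.33
I_max = a^2 / 4 = 0.71^2 / 4
= 0.5041 / 4
I_max = 0.126

0.126


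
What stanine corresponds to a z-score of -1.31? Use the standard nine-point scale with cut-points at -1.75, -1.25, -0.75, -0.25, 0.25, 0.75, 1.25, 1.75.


Stanine boundaries: [-1.75, -1.25, -0.75, -0.25, 0.25, 0.75, 1.25, 1.75]
z = -1.31
Check each boundary:
  z >= -1.75 -> could be stanine 2
  z < -1.25
  z < -0.75
  z < -0.25
  z < 0.25
  z < 0.75
  z < 1.25
  z < 1.75
Highest qualifying boundary gives stanine = 2

2


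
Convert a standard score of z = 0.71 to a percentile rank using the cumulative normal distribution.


CDF(z) = 0.5 * (1 + erf(z/sqrt(2)))
erf(0.502) = 0.5223
CDF = 0.7611
Percentile rank = 0.7611 * 100 = 76.11

76.11


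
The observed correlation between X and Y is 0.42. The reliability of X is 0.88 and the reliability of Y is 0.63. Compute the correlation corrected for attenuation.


r_corrected = rxy / sqrt(rxx * ryy)
= 0.42 / sqrt(0.88 * 0.63)
= 0.42 / sqrt(0.5544)
= 0.42 / 0.74458
r_corrected = 0.5641

0.5641


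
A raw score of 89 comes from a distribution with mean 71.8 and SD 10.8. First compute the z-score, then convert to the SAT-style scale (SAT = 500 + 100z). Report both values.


z = (X - mean) / SD = (89 - 71.8) / 10.8
z = 17.2 / 10.8
z = 1.5926
SAT-scale = SAT = 500 + 100z
Carry z at full precision (z = 17.2 / 10.8) into the conversion:
SAT-scale = 500 + 100 * (17.2 / 10.8) = 500 + 1720 / 10.8
SAT-scale = 500 + 159.2593
SAT-scale = 659.2593

659.2593


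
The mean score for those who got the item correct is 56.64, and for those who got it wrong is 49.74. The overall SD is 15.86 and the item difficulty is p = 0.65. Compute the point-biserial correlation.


q = 1 - p = 0.35
rpb = ((M1 - M0) / SD) * sqrt(p * q)
rpb = ((56.64 - 49.74) / 15.86) * sqrt(0.65 * 0.35)
rpb = 0.2075

0.2075


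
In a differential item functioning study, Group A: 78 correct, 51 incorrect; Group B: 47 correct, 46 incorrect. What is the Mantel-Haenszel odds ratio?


Odds_A = 78/51 = 1.5294
Odds_B = 47/46 = 1.0217
OR = Odds_A / Odds_B = 1.5294 / 1.0217
Exactly, OR = (78 * 46) / (51 * 47) = 3588 / 2397
OR = 1.4969

1.4969


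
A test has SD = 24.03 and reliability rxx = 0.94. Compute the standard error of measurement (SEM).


SEM = SD * sqrt(1 - rxx)
SEM = 24.03 * sqrt(1 - 0.94)
SEM = 24.03 * sqrt(0.06) = 24.03 * 0.244949
SEM = 5.8861

5.8861


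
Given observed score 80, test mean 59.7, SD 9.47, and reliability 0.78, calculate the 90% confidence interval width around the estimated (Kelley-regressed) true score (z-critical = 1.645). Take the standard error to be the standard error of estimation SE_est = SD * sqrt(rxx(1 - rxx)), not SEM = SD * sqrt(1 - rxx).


True score estimate = 0.78*80 + 0.22*59.7 = 75.534
SE_est = SD * sqrt(rxx * (1 - rxx)) = 9.47 * sqrt(0.78 * 0.22) = 9.47 * sqrt(0.1716) = 3.922912
CI = T_est +/- z * SE_est, so width = 2 * z * SE_est = 2 * 1.645 * 3.922912
Width = 12.9064

12.9064


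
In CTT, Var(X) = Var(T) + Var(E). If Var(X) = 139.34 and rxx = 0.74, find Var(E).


var_true = rxx * var_obs = 0.74 * 139.34 = 103.1116
var_error = var_obs - var_true
var_error = 139.34 - 103.1116
var_error = 36.2284

36.2284


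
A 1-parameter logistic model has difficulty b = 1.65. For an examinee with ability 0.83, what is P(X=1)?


theta - b = 0.83 - 1.65 = -0.82
exp(-(theta - b)) = exp(0.82) = 2.2705
P = 1 / (1 + 2.2705)
P = 0.3058

0.3058


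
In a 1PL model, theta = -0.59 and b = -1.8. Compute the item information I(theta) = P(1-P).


P = 1/(1+exp(-(-0.59--1.8))) = 0.7703
I = P*(1-P) = 0.7703 * 0.2297
I = 0.1769

0.1769


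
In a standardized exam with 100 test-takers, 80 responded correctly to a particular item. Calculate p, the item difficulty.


Item difficulty p = number correct / total examinees
p = 80 / 100
p = 0.8

0.8


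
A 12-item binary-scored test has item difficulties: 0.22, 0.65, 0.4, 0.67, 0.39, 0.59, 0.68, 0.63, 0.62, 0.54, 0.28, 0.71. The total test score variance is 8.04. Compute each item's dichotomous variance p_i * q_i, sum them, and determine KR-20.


For each item, compute p_i * q_i:
  Item 1: 0.22 * 0.78 = 0.1716
  Item 2: 0.65 * 0.35 = 0.2275
  Item 3: 0.4 * 0.6 = 0.24
  Item 4: 0.67 * 0.33 = 0.2211
  Item 5: 0.39 * 0.61 = 0.2379
  Item 6: 0.59 * 0.41 = 0.2419
  Item 7: 0.68 * 0.32 = 0.2176
  Item 8: 0.63 * 0.37 = 0.2331
  Item 9: 0.62 * 0.38 = 0.2356
  Item 10: 0.54 * 0.46 = 0.2484
  Item 11: 0.28 * 0.72 = 0.2016
  Item 12: 0.71 * 0.29 = 0.2059
Sum(p_i * q_i) = 0.1716 + 0.2275 + 0.24 + 0.2211 + 0.2379 + 0.2419 + 0.2176 + 0.2331 + 0.2356 + 0.2484 + 0.2016 + 0.2059 = 2.6822
KR-20 = (k/(k-1)) * (1 - Sum(p_i*q_i) / Var_total)
= (12/11) * (1 - 2.6822/8.04)
= 1.0909 * 0.6664
KR-20 = 0.727

0.727


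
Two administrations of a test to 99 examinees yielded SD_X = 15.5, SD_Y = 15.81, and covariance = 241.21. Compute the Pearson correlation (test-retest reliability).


r = cov(X,Y) / (SD_X * SD_Y)
r = 241.21 / (15.5 * 15.81)
r = 241.21 / 245.055
r = 0.9843

0.9843


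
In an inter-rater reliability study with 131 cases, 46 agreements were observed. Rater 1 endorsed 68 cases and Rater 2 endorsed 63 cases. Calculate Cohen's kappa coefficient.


P_o = 46/131 = 0.351145
P_e = (68*63 + 63*68) / 17161 = 0.499272
kappa = (P_o - P_e) / (1 - P_e)
kappa = (0.351145 - 0.499272) / (1 - 0.499272)
kappa = -0.2958

-0.2958


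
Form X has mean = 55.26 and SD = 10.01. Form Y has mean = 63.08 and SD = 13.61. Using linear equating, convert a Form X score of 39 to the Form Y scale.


slope = SD_Y / SD_X = 13.61 / 10.01 ~ 1.3596
intercept = mean_Y - slope * mean_X = 63.08 - (13.61 / 10.01) * 55.26 ~ -12.0537
Y = slope * X + intercept. To avoid rounding drift from the rounded slope/intercept, evaluate the equivalent form Y = mean_Y + SD_Y * (X - mean_X) / SD_X at full precision:
Y = 63.08 + 13.61 * (39 - 55.26) / 10.01
Y = 63.08 - 13.61 * 16.26 / 10.01
Y = 63.08 - 221.2986 / 10.01
Y = 63.08 - 22.1078
Y = 40.9722

40.9722


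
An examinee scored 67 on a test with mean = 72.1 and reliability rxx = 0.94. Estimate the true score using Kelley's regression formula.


T_est = rxx * X + (1 - rxx) * mean
T_est = 0.94 * 67 + 0.06 * 72.1
T_est = 62.98 + 4.326
T_est = 67.306

67.306


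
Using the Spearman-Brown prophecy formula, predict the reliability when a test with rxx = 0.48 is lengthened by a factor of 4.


r_new = (n * rxx) / (1 + (n-1) * rxx)
r_new = (4 * 0.48) / (1 + 3 * 0.48)
r_new = 1.92 / 2.44
r_new = 0.7869

0.7869


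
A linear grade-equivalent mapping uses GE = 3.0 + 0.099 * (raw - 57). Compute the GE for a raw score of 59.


raw - median = 59 - 57 = 2
slope * diff = 0.099 * 2 = 0.198
GE = 3.0 + 0.198
GE = 3.198

3.198


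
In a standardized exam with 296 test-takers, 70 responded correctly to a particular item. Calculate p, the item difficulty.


Item difficulty p = number correct / total examinees
p = 70 / 296
p = 0.2365

0.2365


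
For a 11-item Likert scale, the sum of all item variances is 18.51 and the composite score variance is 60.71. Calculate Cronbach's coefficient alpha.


alpha = (k/(k-1)) * (1 - sum(si^2)/s_total^2)
= (11/10) * (1 - 18.51/60.71)
alpha = 0.7646

0.7646


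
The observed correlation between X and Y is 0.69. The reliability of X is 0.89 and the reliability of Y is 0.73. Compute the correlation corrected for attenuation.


r_corrected = rxy / sqrt(rxx * ryy)
= 0.69 / sqrt(0.89 * 0.73)
= 0.69 / sqrt(0.6497)
= 0.69 / 0.80604
r_corrected = 0.856

0.856


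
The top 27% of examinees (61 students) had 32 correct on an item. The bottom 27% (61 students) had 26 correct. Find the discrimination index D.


p_upper = 32/61 = 0.5246
p_lower = 26/61 = 0.4262
D = 0.5246 - 0.4262 = 0.0984

0.0984


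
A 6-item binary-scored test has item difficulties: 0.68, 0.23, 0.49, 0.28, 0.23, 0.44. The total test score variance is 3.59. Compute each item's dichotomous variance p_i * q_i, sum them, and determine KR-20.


For each item, compute p_i * q_i:
  Item 1: 0.68 * 0.32 = 0.2176
  Item 2: 0.23 * 0.77 = 0.1771
  Item 3: 0.49 * 0.51 = 0.2499
  Item 4: 0.28 * 0.72 = 0.2016
  Item 5: 0.23 * 0.77 = 0.1771
  Item 6: 0.44 * 0.56 = 0.2464
Sum(p_i * q_i) = 0.2176 + 0.1771 + 0.2499 + 0.2016 + 0.1771 + 0.2464 = 1.2697
KR-20 = (k/(k-1)) * (1 - Sum(p_i*q_i) / Var_total)
= (6/5) * (1 - 1.2697/3.59)
= 1.2 * 0.6463
KR-20 = 0.7756

0.7756


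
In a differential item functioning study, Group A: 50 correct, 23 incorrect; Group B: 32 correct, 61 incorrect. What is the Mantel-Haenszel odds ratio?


Odds_A = 50/23 = 2.1739
Odds_B = 32/61 = 0.5246
OR = Odds_A / Odds_B = 2.1739 / 0.5246
Exactly, OR = (50 * 61) / (23 * 32) = 3050 / 736
OR = 4.144

4.144


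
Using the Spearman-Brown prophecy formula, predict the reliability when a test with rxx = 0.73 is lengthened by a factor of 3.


r_new = (n * rxx) / (1 + (n-1) * rxx)
r_new = (3 * 0.73) / (1 + 2 * 0.73)
r_new = 2.19 / 2.46
r_new = 0.8902

0.8902


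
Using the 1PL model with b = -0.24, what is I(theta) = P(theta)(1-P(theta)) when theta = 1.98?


P = 1/(1+exp(-(1.98--0.24))) = 0.902
I = P*(1-P) = 0.902 * 0.098
I = 0.0884

0.0884


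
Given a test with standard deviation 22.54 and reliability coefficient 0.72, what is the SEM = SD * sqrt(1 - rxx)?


SEM = SD * sqrt(1 - rxx)
SEM = 22.54 * sqrt(1 - 0.72)
SEM = 22.54 * sqrt(0.28) = 22.54 * 0.52915
SEM = 11.927

11.927


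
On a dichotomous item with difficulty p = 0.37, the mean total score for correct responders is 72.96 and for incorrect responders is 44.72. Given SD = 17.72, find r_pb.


q = 1 - p = 0.63
rpb = ((M1 - M0) / SD) * sqrt(p * q)
rpb = ((72.96 - 44.72) / 17.72) * sqrt(0.37 * 0.63)
rpb = 0.7694

0.7694
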